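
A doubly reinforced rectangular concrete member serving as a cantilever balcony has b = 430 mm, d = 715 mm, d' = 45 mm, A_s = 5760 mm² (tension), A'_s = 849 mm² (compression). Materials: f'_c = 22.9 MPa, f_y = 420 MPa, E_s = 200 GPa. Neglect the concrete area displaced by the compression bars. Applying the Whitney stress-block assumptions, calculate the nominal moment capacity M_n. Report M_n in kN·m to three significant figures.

Assume both tension and compression steel yield.
Net tension couple steel: A_s − A'_s = 4911 mm².
a = (A_s − A'_s) f_y / (0.85 f'_c b) = 2062620/(0.85 × 22.9 × 430) = 246.43 mm.
c = a/β₁ = 246.43/0.85 = 289.92 mm; ε'_s = 0.003(c − d')/c = 0.0025 ≥ f_y/E_s = 0.0021, so compression steel does yield.
M_n = (A_s − A'_s) f_y (d − a/2) + A'_s f_y (d − d') = [2062620 × (715 − 123.215) + 356580 × (715 − 45)] × 10⁻⁶ = 1220.63 + 238.91 = 1459.54 kN·m.

M_n ≈ 1460 kN·m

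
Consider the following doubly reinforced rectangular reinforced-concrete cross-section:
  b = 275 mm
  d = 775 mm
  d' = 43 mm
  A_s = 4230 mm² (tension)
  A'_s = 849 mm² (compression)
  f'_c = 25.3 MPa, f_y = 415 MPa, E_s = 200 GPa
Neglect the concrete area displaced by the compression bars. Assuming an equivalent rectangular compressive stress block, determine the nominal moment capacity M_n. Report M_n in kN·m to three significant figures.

M_n ≈ 1180 kN·m

Assume both tension and compression steel yield.
Net tension couple steel: A_s − A'_s = 3381 mm².
a = (A_s − A'_s) f_y / (0.85 f'_c b) = 1403115/(0.85 × 25.3 × 275) = 237.26 mm.
c = a/β₁ = 237.26/0.85 = 279.13 mm; ε'_s = 0.003(c − d')/c = 0.0025 ≥ f_y/E_s = 0.0021, so compression steel does yield.
M_n = (A_s − A'_s) f_y (d − a/2) + A'_s f_y (d − d') = [1403115 × (775 − 118.63) + 352335 × (775 − 43)] × 10⁻⁶ = 920.96 + 257.91 = 1178.87 kN·m.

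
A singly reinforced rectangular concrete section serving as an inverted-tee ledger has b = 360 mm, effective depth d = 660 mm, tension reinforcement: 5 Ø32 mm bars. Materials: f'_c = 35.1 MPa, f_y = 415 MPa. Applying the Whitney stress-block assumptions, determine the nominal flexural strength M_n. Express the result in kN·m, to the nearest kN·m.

A_s = 5 × 804 = 4020 mm².
T = A_s f_y = 4020 × 415 = 1668300 N = 1668.3 kN.
From C = T: a = T/(0.85 f'_c b) = 1668300/(0.85 × 35.1 × 360) = 155.33 mm.
M_n = T(d − a/2) = 1668.3 kN × (660 − 77.665) mm = 971.51 kN·m.

M_n ≈ 972 kN·m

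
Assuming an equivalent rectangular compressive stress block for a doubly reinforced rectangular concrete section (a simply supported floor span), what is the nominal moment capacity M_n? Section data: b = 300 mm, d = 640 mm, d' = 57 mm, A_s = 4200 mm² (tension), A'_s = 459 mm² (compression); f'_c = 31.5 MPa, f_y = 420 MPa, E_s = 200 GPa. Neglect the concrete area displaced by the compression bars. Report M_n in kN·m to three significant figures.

M_n ≈ 964 kN·m

Assume both tension and compression steel yield.
Net tension couple steel: A_s − A'_s = 3741 mm².
a = (A_s − A'_s) f_y / (0.85 f'_c b) = 1571220/(0.85 × 31.5 × 300) = 195.61 mm.
c = a/β₁ = 195.61/0.825 = 237.10 mm; ε'_s = 0.003(c − d')/c = 0.0023 ≥ f_y/E_s = 0.0021, so compression steel does yield.
M_n = (A_s − A'_s) f_y (d − a/2) + A'_s f_y (d − d') = [1571220 × (640 − 97.805) + 192780 × (640 − 57)] × 10⁻⁶ = 851.91 + 112.39 = 964.30 kN·m.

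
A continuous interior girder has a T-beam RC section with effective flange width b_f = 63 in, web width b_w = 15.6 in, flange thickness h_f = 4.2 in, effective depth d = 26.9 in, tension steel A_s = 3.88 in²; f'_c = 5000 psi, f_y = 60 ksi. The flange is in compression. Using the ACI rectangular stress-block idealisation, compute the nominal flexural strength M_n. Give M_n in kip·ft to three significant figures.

M_n ≈ 513 kip·ft

Tension: T = A_s f_y = 3.88 × 60 = 232.8 kips.
Try a within the flange: a = T/(0.85 f'_c b_f) = 232.8/(0.85 × 5 × 63) = 0.869 in.
Since a = 0.869 ≤ h_f = 4.2 in, the stress block lies entirely in the flange; analyse as a rectangular beam of width b_f.
M_n = T(d − a/2) = 232.8 × (26.9 − 0.4345) = 6161.2 kip·in.
M_n = 6161.2/12 = 513.43 kip·ft.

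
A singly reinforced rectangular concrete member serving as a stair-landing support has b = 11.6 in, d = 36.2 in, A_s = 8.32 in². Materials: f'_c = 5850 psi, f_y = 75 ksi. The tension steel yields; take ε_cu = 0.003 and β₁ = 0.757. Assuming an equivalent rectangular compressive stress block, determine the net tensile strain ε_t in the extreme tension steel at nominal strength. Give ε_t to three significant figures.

a = A_s f_y/(0.85 f'_c b) = 10.818 in.
β₁ = 0.757, so c = a/β₁ = 10.818/0.757 = 14.291 in.
From the linear strain diagram with ε_cu = 0.003: ε_t = 0.003 (d − c)/c = 0.003 × (36.2 − 14.291)/14.291 = 0.00460.
ε_t is between 0.004 and 0.005 — transition zone.

ε_t ≈ 0.00460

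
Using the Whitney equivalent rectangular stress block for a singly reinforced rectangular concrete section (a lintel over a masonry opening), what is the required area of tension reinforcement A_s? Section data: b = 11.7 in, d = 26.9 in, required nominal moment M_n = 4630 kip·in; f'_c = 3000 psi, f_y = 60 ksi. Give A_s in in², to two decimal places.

From M_n = 0.85 f'_c a b (d − a/2):
a = d − √(d² − 2M_n/(0.85 f'_c b)) = 26.9 − √(26.9² − 2 × 4630/(0.85 × 3 × 11.7)) = 6.572 in.
A_s = 0.85 f'_c a b / f_y = 0.85 × 3 × 6.572 × 11.7 / 60 = 3.268 in².

A_s ≈ 3.27 in²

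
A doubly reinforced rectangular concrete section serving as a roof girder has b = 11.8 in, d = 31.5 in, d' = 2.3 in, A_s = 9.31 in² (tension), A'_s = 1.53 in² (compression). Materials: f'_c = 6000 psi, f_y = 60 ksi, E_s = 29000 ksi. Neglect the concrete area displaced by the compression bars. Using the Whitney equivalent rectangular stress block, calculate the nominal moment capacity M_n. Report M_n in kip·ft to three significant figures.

Assume both steels yield.
a = (A_s − A'_s) f_y/(0.85 f'_c b) = (9.31 − 1.53) × 60/(0.85 × 6 × 11.8) = 7.757 in.
c = a/β₁ = 7.757/0.75 = 10.343 in; ε'_s = 0.003(c − d')/c = 0.0023 ≥ ε_y = 0.0021, so the compression steel yields.
M_n = (A_s − A'_s) f_y (d − a/2) + A'_s f_y (d − d') = 466.8 × (31.5 − 3.8785) + 91.8 × (31.5 − 2.3) = 12893.7 + 2680.6 = 15574.3 kip·in = 15574.3/12 = 1297.86 kip·ft.

M_n ≈ 1300 kip·ft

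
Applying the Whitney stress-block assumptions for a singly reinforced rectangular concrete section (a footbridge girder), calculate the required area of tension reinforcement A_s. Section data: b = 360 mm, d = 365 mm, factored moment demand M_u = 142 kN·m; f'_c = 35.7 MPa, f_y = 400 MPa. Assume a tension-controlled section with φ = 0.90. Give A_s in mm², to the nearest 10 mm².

M_n = M_u/φ = 142/0.90 = 157.778 kN·m.
With M_n = 0.85 f'_c a b (d − a/2), solve the quadratic for a:
a = d − √(d² − 2M_n/(0.85 f'_c b)) = 365 − √(365² − 2 × 157.778×10⁶/(0.85 × 35.7 × 360)) = 41.98 mm.
A_s = 0.85 f'_c a b / f_y = 0.85 × 35.7 × 41.98 × 360 / 400 = 1146.5 mm².

A_s ≈ 1150 mm²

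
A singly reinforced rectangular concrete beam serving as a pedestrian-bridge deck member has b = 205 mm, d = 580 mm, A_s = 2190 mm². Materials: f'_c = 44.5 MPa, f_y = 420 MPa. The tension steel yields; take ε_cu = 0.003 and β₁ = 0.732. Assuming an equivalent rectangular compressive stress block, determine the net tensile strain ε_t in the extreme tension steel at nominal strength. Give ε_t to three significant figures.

ε_t ≈ 0.00774

a = A_s f_y/(0.85 f'_c b) = 118.62 mm.
β₁ = 0.732, so c = a/β₁ = 118.62/0.732 = 162.05 mm.
From the linear strain diagram with ε_cu = 0.003: ε_t = 0.003 (d − c)/c = 0.003 × (580 − 162.05)/162.05 = 0.00774.
Since ε_t ≥ 0.005, the section is tension-controlled.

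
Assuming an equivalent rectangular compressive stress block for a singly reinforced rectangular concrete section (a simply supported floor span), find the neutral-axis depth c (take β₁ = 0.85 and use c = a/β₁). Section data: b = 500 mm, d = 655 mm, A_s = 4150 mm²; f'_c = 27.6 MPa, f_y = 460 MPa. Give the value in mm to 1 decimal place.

c ≈ 191.5 mm

T = A_s f_y = 4150 × 460 = 1909000 N = 1909 kN.
Setting C = 0.85 f'_c a b equal to T: a = 1909000/(0.85 × 27.6 × 500) = 162.745 mm.
With β₁ = 0.85, c = a/β₁ = 162.745/0.85 = 191.5 mm.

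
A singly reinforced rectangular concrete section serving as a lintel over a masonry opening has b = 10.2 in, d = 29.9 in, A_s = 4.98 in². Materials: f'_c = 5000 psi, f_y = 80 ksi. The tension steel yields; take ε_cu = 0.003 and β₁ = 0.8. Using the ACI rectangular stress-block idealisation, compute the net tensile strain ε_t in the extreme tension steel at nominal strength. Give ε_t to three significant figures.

a = A_s f_y/(0.85 f'_c b) = 9.190 in.
β₁ = 0.8, so c = a/β₁ = 9.190/0.8 = 11.488 in.
From the linear strain diagram with ε_cu = 0.003: ε_t = 0.003 (d − c)/c = 0.003 × (29.9 − 11.488)/11.488 = 0.00481.
ε_t is between 0.004 and 0.005 — transition zone.

ε_t ≈ 0.00481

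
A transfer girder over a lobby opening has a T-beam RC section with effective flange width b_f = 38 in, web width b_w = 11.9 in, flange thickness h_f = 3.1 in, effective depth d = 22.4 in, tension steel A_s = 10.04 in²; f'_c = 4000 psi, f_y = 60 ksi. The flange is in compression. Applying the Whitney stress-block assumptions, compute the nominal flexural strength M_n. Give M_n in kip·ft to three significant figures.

Tension: T = A_s f_y = 10.04 × 60 = 602.4 kips.
Try a within the flange: a = T/(0.85 f'_c b_f) = 602.4/(0.85 × 4 × 38) = 4.663 in.
a = 4.663 > h_f = 3.1 in: the block extends into the web. Split into flange-overhang and web parts.
C_f = 0.85 f'_c (b_f − b_w) h_f = 0.85 × 4 × (38 − 11.9) × 3.1 = 275.1 kips.
Remaining web compression depth: a_w = (T − C_f)/(0.85 f'_c b_w) = (602.4 − 275.1)/(0.85 × 4 × 11.9) = 8.089 in.
M_n = C_f(d − h_f/2) + (T − C_f)(d − a_w/2) = 275.1 × (22.4 − 1.55) + 327.3 × (22.4 − 4.0445) = 5735.8 + 6007.8 = 11743.6 kip·in.
M_n = 11743.6/12 = 978.63 kip·ft.

M_n ≈ 979 kip·ft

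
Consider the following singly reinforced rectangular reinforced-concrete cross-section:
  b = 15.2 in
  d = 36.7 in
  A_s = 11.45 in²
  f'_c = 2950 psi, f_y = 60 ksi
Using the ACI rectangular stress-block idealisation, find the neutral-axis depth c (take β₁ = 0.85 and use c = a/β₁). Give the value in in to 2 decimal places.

c ≈ 21.21 in

T = A_s f_y = 11.45 × 60 = 687 kips.
a = T/(0.85 f'_c b) = 687/(0.85 × 2.95 × 15.2) = 18.0249 in.
With β₁ = 0.85, c = a/β₁ = 18.0249/0.85 = 21.21 in.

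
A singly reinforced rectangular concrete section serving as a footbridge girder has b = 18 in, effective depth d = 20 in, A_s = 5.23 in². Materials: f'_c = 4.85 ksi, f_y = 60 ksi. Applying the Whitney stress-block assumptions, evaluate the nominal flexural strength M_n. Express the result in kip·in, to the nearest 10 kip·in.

M_n ≈ 5610 kip·in

T = A_s f_y = 5.23 × 60 = 313.8 kips.
a = T/(0.85 f'_c b) = 313.8/(0.85 × 4.85 × 18) = 4.229 in.
M_n = T(d − a/2) = 313.8 × (20 − 2.1145) = 5612.5 kip·in.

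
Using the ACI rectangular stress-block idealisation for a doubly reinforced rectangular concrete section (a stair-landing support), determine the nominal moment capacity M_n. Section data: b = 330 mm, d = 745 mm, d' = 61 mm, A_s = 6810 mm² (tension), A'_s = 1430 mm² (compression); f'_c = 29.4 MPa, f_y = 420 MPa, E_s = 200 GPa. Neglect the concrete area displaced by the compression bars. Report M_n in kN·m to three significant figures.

Assume both tension and compression steel yield.
Net tension couple steel: A_s − A'_s = 5380 mm².
a = (A_s − A'_s) f_y / (0.85 f'_c b) = 2259600/(0.85 × 29.4 × 330) = 274.00 mm.
c = a/β₁ = 274.00/0.84 = 326.19 mm; ε'_s = 0.003(c − d')/c = 0.0024 ≥ f_y/E_s = 0.0021, so compression steel does yield.
M_n = (A_s − A'_s) f_y (d − a/2) + A'_s f_y (d − d') = [2259600 × (745 − 137) + 600600 × (745 − 61)] × 10⁻⁶ = 1373.84 + 410.81 = 1784.65 kN·m.

M_n ≈ 1780 kN·m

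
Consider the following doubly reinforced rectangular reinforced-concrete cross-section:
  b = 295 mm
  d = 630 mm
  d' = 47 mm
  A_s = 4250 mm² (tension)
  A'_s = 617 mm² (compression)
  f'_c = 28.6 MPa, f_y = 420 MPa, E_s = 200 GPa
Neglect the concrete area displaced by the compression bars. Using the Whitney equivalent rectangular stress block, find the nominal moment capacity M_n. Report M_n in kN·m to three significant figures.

Assume both tension and compression steel yield.
Net tension couple steel: A_s − A'_s = 3633 mm².
a = (A_s − A'_s) f_y / (0.85 f'_c b) = 1525860/(0.85 × 28.6 × 295) = 212.77 mm.
c = a/β₁ = 212.77/0.846 = 251.50 mm; ε'_s = 0.003(c − d')/c = 0.0024 ≥ f_y/E_s = 0.0021, so compression steel does yield.
M_n = (A_s − A'_s) f_y (d − a/2) + A'_s f_y (d − d') = [1525860 × (630 − 106.385) + 259140 × (630 − 47)] × 10⁻⁶ = 798.96 + 151.08 = 950.04 kN·m.

M_n ≈ 950 kN·m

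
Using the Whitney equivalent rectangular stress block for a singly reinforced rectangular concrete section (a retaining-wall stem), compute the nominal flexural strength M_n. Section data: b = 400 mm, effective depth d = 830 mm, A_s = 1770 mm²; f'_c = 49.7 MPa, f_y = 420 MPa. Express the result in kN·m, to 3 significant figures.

T = A_s f_y = 1770 × 420 = 743400 N = 743.4 kN.
From C = T: a = T/(0.85 f'_c b) = 743400/(0.85 × 49.7 × 400) = 43.99 mm.
M_n = T(d − a/2) = 743.4 kN × (830 − 21.995) mm = 600.67 kN·m.

M_n ≈ 601 kN·m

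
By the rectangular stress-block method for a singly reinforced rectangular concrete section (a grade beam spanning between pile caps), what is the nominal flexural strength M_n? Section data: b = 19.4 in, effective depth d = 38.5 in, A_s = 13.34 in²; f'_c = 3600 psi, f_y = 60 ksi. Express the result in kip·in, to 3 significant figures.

T = A_s f_y = 13.34 × 60 = 800.4 kips.
a = T/(0.85 f'_c b) = 800.4/(0.85 × 3.6 × 19.4) = 13.483 in.
M_n = T(d − a/2) = 800.4 × (38.5 − 6.7415) = 25419.5 kip·in.

M_n ≈ 25400 kip·in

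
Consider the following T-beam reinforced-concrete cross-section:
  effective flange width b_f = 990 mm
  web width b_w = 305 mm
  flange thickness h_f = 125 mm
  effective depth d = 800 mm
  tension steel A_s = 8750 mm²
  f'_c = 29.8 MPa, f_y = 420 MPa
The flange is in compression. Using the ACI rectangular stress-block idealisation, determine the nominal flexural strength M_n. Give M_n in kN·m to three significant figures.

M_n ≈ 2660 kN·m

Tension: T = A_s f_y = 8750 × 420 = 3675000 N.
Try a within the flange: a = T/(0.85 f'_c b_f) = 3675000/(0.85 × 29.8 × 990) = 146.55 mm.
a = 146.55 > h_f = 125 mm: the block extends into the web. Split into flange-overhang and web parts.
C_f = 0.85 f'_c (b_f − b_w) h_f = 0.85 × 29.8 × (990 − 305) × 125 = 2168881 N.
Remaining web compression depth: a_w = (T − C_f)/(0.85 f'_c b_w) = (3675000 − 2168881)/(0.85 × 29.8 × 305) = 194.95 mm.
M_n = C_f(d − h_f/2) + (T − C_f)(d − a_w/2) = 2168881 × (800 − 62.5) + 1506119 × (800 − 97.475) = 1599.55 + 1058.09 = 2657.64 × 10⁶ N·mm.
M_n = 2657.64 kN·m.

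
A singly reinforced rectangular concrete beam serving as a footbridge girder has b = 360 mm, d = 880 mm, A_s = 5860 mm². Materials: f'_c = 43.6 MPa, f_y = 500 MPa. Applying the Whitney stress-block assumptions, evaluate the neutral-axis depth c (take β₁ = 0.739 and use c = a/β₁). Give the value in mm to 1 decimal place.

T = A_s f_y = 5860 × 500 = 2930000 N = 2930 kN.
Setting C = 0.85 f'_c a b equal to T: a = 2930000/(0.85 × 43.6 × 360) = 219.614 mm.
With β₁ = 0.739, c = a/β₁ = 219.614/0.739 = 297.2 mm.

c ≈ 297.2 mm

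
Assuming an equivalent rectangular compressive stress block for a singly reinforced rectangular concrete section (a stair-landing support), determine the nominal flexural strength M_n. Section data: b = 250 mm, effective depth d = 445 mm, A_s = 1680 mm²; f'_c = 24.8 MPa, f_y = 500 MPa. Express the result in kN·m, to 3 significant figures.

T = A_s f_y = 1680 × 500 = 840000 N = 840 kN.
From C = T: a = T/(0.85 f'_c b) = 840000/(0.85 × 24.8 × 250) = 159.39 mm.
M_n = T(d − a/2) = 840 kN × (445 − 79.695) mm = 306.86 kN·m.

M_n ≈ 307 kN·m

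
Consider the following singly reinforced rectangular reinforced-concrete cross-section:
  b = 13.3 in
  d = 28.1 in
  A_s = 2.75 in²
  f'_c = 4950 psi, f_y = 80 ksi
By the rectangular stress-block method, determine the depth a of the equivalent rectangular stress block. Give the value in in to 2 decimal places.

a ≈ 3.93 in

T = A_s f_y = 2.75 × 80 = 220 kips.
a = T/(0.85 f'_c b) = 220/(0.85 × 4.95 × 13.3) = 3.93 in.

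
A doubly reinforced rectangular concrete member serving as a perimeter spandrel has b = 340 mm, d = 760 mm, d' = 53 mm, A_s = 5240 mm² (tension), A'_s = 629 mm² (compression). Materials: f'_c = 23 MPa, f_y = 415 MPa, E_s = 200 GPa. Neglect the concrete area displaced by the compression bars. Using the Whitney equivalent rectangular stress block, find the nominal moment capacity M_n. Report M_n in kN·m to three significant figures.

M_n ≈ 1360 kN·m

Assume both tension and compression steel yield.
Net tension couple steel: A_s − A'_s = 4611 mm².
a = (A_s − A'_s) f_y / (0.85 f'_c b) = 1913565/(0.85 × 23 × 340) = 287.88 mm.
c = a/β₁ = 287.88/0.85 = 338.68 mm; ε'_s = 0.003(c − d')/c = 0.0025 ≥ f_y/E_s = 0.0021, so compression steel does yield.
M_n = (A_s − A'_s) f_y (d − a/2) + A'_s f_y (d − d') = [1913565 × (760 − 143.94) + 261035 × (760 − 53)] × 10⁻⁶ = 1178.87 + 184.55 = 1363.42 kN·m.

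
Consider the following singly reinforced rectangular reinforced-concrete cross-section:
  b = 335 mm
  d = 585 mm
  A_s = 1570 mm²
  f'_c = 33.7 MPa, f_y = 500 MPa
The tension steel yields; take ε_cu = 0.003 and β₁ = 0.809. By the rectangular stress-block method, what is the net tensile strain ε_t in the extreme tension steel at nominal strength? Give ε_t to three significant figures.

ε_t ≈ 0.0144

a = A_s f_y/(0.85 f'_c b) = 81.80 mm.
β₁ = 0.809, so c = a/β₁ = 81.80/0.809 = 101.11 mm.
From the linear strain diagram with ε_cu = 0.003: ε_t = 0.003 (d − c)/c = 0.003 × (585 − 101.11)/101.11 = 0.0144.
Since ε_t ≥ 0.005, the section is tension-controlled.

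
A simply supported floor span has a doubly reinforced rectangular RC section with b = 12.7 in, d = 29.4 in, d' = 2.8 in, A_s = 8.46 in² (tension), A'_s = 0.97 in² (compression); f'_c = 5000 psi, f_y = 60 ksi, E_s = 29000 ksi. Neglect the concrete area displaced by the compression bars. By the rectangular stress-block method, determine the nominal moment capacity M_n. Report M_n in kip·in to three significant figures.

M_n ≈ 12900 kip·in

Assume both steels yield.
a = (A_s − A'_s) f_y/(0.85 f'_c b) = (8.46 − 0.97) × 60/(0.85 × 5 × 12.7) = 8.326 in.
c = a/β₁ = 8.326/0.8 = 10.408 in; ε'_s = 0.003(c − d')/c = 0.0022 ≥ ε_y = 0.0021, so the compression steel yields.
M_n = (A_s − A'_s) f_y (d − a/2) + A'_s f_y (d − d') = 449.4 × (29.4 − 4.163) + 58.2 × (29.4 − 2.8) = 11341.5 + 1548.1 = 12889.6 kip·in.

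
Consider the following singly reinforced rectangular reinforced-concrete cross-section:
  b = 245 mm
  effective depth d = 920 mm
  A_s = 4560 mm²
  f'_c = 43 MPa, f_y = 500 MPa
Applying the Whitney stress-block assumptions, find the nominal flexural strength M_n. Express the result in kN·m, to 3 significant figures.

M_n ≈ 1810 kN·m

T = A_s f_y = 4560 × 500 = 2280000 N = 2280 kN.
From C = T: a = T/(0.85 f'_c b) = 2280000/(0.85 × 43 × 245) = 254.61 mm.
M_n = T(d − a/2) = 2280 kN × (920 − 127.305) mm = 1807.34 kN·m.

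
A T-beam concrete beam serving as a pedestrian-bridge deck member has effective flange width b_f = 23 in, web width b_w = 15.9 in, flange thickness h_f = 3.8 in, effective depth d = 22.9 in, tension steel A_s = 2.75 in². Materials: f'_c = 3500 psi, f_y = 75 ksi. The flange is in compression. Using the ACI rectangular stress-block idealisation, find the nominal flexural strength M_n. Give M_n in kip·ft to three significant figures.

M_n ≈ 368 kip·ft

Tension: T = A_s f_y = 2.75 × 75 = 206.25 kips.
Try a within the flange: a = T/(0.85 f'_c b_f) = 206.25/(0.85 × 3.5 × 23) = 3.014 in.
Since a = 3.014 ≤ h_f = 3.8 in, the stress block lies entirely in the flange; analyse as a rectangular beam of width b_f.
M_n = T(d − a/2) = 206.25 × (22.9 − 1.507) = 4412.3 kip·in.
M_n = 4412.3/12 = 367.69 kip·ft.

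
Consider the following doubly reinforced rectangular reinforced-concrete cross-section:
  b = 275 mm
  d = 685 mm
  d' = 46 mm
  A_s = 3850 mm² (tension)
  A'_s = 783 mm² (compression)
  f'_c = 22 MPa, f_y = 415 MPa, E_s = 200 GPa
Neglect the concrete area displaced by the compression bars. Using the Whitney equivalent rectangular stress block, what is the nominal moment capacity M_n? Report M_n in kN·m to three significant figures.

M_n ≈ 922 kN·m

Assume both tension and compression steel yield.
Net tension couple steel: A_s − A'_s = 3067 mm².
a = (A_s − A'_s) f_y / (0.85 f'_c b) = 1272805/(0.85 × 22 × 275) = 247.51 mm.
c = a/β₁ = 247.51/0.85 = 291.19 mm; ε'_s = 0.003(c − d')/c = 0.0025 ≥ f_y/E_s = 0.0021, so compression steel does yield.
M_n = (A_s − A'_s) f_y (d − a/2) + A'_s f_y (d − d') = [1272805 × (685 − 123.755) + 324945 × (685 − 46)] × 10⁻⁶ = 714.36 + 207.64 = 922.00 kN·m.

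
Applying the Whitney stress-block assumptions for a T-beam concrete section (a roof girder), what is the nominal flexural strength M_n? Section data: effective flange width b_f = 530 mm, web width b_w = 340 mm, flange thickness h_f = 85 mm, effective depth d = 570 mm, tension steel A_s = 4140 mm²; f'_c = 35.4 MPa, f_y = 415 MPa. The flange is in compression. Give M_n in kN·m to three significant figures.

Tension: T = A_s f_y = 4140 × 415 = 1718100 N.
Try a within the flange: a = T/(0.85 f'_c b_f) = 1718100/(0.85 × 35.4 × 530) = 107.73 mm.
a = 107.73 > h_f = 85 mm: the block extends into the web. Split into flange-overhang and web parts.
C_f = 0.85 f'_c (b_f − b_w) h_f = 0.85 × 35.4 × (530 − 340) × 85 = 485954 N.
Remaining web compression depth: a_w = (T − C_f)/(0.85 f'_c b_w) = (1718100 − 485954)/(0.85 × 35.4 × 340) = 120.44 mm.
M_n = C_f(d − h_f/2) + (T − C_f)(d − a_w/2) = 485954 × (570 − 42.5) + 1232146 × (570 − 60.22) = 256.34 + 628.12 = 884.46 × 10⁶ N·mm.
M_n = 884.46 kN·m.

M_n ≈ 884 kN·m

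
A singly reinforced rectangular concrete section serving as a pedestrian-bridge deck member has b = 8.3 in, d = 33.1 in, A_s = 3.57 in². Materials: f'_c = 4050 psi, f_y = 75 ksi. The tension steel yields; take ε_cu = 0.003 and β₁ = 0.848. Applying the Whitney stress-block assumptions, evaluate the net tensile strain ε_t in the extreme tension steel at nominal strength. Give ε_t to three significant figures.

a = A_s f_y/(0.85 f'_c b) = 9.371 in.
β₁ = 0.848, so c = a/β₁ = 9.371/0.848 = 11.051 in.
From the linear strain diagram with ε_cu = 0.003: ε_t = 0.003 (d − c)/c = 0.003 × (33.1 − 11.051)/11.051 = 0.00599.
Since ε_t ≥ 0.005, the section is tension-controlled.

ε_t ≈ 0.00599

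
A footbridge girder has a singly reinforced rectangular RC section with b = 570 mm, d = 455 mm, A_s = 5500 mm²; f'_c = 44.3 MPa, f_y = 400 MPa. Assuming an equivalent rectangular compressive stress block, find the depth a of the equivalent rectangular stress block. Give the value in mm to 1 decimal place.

a ≈ 102.5 mm

T = A_s f_y = 5500 × 400 = 2200000 N = 2200 kN.
Setting C = 0.85 f'_c a b equal to T: a = 2200000/(0.85 × 44.3 × 570) = 102.5 mm.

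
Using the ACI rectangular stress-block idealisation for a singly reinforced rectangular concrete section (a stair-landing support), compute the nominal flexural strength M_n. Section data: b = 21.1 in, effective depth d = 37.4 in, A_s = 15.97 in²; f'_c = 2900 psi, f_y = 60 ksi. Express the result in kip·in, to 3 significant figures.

T = A_s f_y = 15.97 × 60 = 958.2 kips.
a = T/(0.85 f'_c b) = 958.2/(0.85 × 2.9 × 21.1) = 18.423 in.
M_n = T(d − a/2) = 958.2 × (37.4 − 9.2115) = 27010.2 kip·in.

M_n ≈ 27000 kip·in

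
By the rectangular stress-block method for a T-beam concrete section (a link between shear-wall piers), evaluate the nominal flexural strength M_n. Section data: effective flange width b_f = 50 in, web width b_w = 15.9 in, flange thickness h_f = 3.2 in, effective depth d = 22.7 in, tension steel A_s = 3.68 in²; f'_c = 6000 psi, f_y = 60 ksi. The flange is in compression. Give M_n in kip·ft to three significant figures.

M_n ≈ 410 kip·ft

Tension: T = A_s f_y = 3.68 × 60 = 220.8 kips.
Try a within the flange: a = T/(0.85 f'_c b_f) = 220.8/(0.85 × 6 × 50) = 0.866 in.
Since a = 0.866 ≤ h_f = 3.2 in, the stress block lies entirely in the flange; analyse as a rectangular beam of width b_f.
M_n = T(d − a/2) = 220.8 × (22.7 − 0.433) = 4916.6 kip·in.
M_n = 4916.6/12 = 409.72 kip·ft.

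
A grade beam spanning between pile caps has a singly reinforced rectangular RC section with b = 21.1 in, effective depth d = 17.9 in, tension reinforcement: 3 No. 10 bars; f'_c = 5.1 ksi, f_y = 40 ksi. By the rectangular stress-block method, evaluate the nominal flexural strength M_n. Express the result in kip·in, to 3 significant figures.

A_s = 3 × 1.27 = 3.81 in².
T = A_s f_y = 3.81 × 40 = 152.4 kips.
a = T/(0.85 f'_c b) = 152.4/(0.85 × 5.1 × 21.1) = 1.666 in.
M_n = T(d − a/2) = 152.4 × (17.9 − 0.833) = 2601.0 kip·in.

M_n ≈ 2600 kip·in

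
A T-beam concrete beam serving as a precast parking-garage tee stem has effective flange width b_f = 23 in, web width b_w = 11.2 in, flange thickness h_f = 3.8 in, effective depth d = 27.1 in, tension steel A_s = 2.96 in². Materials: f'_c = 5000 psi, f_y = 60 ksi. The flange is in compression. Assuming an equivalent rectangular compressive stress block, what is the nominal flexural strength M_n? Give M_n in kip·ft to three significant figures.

Tension: T = A_s f_y = 2.96 × 60 = 177.6 kips.
Try a within the flange: a = T/(0.85 f'_c b_f) = 177.6/(0.85 × 5 × 23) = 1.817 in.
Since a = 1.817 ≤ h_f = 3.8 in, the stress block lies entirely in the flange; analyse as a rectangular beam of width b_f.
M_n = T(d − a/2) = 177.6 × (27.1 − 0.9085) = 4651.6 kip·in.
M_n = 4651.6/12 = 387.63 kip·ft.

M_n ≈ 388 kip·ft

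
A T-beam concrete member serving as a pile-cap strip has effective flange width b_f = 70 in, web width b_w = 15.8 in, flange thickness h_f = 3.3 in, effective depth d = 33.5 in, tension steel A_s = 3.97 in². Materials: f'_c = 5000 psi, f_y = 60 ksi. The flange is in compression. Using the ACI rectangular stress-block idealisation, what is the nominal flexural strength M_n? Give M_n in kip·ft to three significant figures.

Tension: T = A_s f_y = 3.97 × 60 = 238.2 kips.
Try a within the flange: a = T/(0.85 f'_c b_f) = 238.2/(0.85 × 5 × 70) = 0.801 in.
Since a = 0.801 ≤ h_f = 3.3 in, the stress block lies entirely in the flange; analyse as a rectangular beam of width b_f.
M_n = T(d − a/2) = 238.2 × (33.5 − 0.4005) = 7884.3 kip·in.
M_n = 7884.3/12 = 657.03 kip·ft.

M_n ≈ 657 kip·ft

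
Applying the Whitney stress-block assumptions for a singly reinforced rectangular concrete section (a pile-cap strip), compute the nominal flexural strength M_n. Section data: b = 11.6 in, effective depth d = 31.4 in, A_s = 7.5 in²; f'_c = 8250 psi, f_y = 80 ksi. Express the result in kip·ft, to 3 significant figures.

T = A_s f_y = 7.5 × 80 = 600 kips.
a = T/(0.85 f'_c b) = 600/(0.85 × 8.25 × 11.6) = 7.376 in.
M_n = T(d − a/2) = 600 × (31.4 − 3.688) = 16627.2 kip·in = 16627.2/12 = 1385.60 kip·ft.

M_n ≈ 1390 kip·ft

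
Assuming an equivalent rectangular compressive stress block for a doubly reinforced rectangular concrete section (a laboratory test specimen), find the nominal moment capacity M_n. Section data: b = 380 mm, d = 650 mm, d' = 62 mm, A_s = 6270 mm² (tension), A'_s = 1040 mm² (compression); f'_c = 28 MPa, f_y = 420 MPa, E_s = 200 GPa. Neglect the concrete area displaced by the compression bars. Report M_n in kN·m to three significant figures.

Assume both tension and compression steel yield.
Net tension couple steel: A_s − A'_s = 5230 mm².
a = (A_s − A'_s) f_y / (0.85 f'_c b) = 2196600/(0.85 × 28 × 380) = 242.88 mm.
c = a/β₁ = 242.88/0.85 = 285.74 mm; ε'_s = 0.003(c − d')/c = 0.0023 ≥ f_y/E_s = 0.0021, so compression steel does yield.
M_n = (A_s − A'_s) f_y (d − a/2) + A'_s f_y (d − d') = [2196600 × (650 − 121.44) + 436800 × (650 − 62)] × 10⁻⁶ = 1161.03 + 256.84 = 1417.87 kN·m.

M_n ≈ 1420 kN·m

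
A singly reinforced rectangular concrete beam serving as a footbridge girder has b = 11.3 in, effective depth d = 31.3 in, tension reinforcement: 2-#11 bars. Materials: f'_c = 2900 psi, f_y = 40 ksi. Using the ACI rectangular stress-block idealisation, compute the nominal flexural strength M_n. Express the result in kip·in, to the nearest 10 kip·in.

M_n ≈ 3630 kip·in

A_s = 2 × 1.56 = 3.12 in².
T = A_s f_y = 3.12 × 40 = 124.8 kips.
a = T/(0.85 f'_c b) = 124.8/(0.85 × 2.9 × 11.3) = 4.480 in.
M_n = T(d − a/2) = 124.8 × (31.3 − 2.24) = 3626.7 kip·in.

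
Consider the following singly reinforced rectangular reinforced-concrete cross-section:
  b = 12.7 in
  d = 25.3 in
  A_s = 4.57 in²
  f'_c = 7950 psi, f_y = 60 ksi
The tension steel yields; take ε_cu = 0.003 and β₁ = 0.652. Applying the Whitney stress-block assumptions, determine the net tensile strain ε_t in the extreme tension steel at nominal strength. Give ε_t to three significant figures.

ε_t ≈ 0.0125

a = A_s f_y/(0.85 f'_c b) = 3.195 in.
β₁ = 0.652, so c = a/β₁ = 3.195/0.652 = 4.900 in.
From the linear strain diagram with ε_cu = 0.003: ε_t = 0.003 (d − c)/c = 0.003 × (25.3 − 4.900)/4.900 = 0.0125.
Since ε_t ≥ 0.005, the section is tension-controlled.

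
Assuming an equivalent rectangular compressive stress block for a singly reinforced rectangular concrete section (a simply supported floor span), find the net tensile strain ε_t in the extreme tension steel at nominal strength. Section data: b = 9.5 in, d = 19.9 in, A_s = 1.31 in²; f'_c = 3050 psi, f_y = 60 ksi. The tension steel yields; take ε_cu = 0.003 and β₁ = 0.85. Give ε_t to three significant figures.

a = A_s f_y/(0.85 f'_c b) = 3.191 in.
β₁ = 0.85, so c = a/β₁ = 3.191/0.85 = 3.754 in.
From the linear strain diagram with ε_cu = 0.003: ε_t = 0.003 (d − c)/c = 0.003 × (19.9 − 3.754)/3.754 = 0.0129.
Since ε_t ≥ 0.005, the section is tension-controlled.

ε_t ≈ 0.0129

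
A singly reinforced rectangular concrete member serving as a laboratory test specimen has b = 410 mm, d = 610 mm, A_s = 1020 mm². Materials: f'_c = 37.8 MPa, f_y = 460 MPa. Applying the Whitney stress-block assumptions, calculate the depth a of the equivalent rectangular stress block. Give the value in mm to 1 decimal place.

a ≈ 35.6 mm

T = A_s f_y = 1020 × 460 = 469200 N = 469.2 kN.
Setting C = 0.85 f'_c a b equal to T: a = 469200/(0.85 × 37.8 × 410) = 35.6 mm.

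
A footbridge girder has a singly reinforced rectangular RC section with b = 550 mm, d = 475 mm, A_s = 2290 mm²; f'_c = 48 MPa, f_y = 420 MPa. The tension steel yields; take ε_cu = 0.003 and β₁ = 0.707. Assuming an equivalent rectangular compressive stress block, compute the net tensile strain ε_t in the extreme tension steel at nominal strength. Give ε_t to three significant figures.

a = A_s f_y/(0.85 f'_c b) = 42.86 mm.
β₁ = 0.707, so c = a/β₁ = 42.86/0.707 = 60.62 mm.
From the linear strain diagram with ε_cu = 0.003: ε_t = 0.003 (d − c)/c = 0.003 × (475 − 60.62)/60.62 = 0.0205.
Since ε_t ≥ 0.005, the section is tension-controlled.

ε_t ≈ 0.0205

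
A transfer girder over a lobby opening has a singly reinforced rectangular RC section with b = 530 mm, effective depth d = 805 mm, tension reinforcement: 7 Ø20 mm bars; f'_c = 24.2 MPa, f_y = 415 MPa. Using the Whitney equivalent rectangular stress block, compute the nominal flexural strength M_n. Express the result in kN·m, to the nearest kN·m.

A_s = 7 × 314 = 2198 mm².
T = A_s f_y = 2198 × 415 = 912170 N = 912.17 kN.
From C = T: a = T/(0.85 f'_c b) = 912170/(0.85 × 24.2 × 530) = 83.67 mm.
M_n = T(d − a/2) = 912.17 kN × (805 − 41.835) mm = 696.14 kN·m.

M_n ≈ 696 kN·m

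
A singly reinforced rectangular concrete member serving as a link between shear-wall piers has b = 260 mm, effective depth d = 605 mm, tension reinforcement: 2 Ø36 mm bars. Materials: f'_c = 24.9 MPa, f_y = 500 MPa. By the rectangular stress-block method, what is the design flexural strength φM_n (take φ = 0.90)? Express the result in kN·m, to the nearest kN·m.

A_s = 2 × 1018 = 2036 mm².
T = A_s f_y = 2036 × 500 = 1018000 N = 1018 kN.
From C = T: a = T/(0.85 f'_c b) = 1018000/(0.85 × 24.9 × 260) = 184.99 mm.
M_n = T(d − a/2) = 1018 kN × (605 − 92.495) mm = 521.73 kN·m.
φM_n = 0.90 × 521.73 = 469.56 kN·m.

φM_n ≈ 470 kN·m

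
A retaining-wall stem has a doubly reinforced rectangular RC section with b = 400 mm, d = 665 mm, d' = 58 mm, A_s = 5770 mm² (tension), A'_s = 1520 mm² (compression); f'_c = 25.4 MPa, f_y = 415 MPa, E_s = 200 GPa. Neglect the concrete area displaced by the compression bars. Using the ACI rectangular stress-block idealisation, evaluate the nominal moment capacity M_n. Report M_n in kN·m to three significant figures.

Assume both tension and compression steel yield.
Net tension couple steel: A_s − A'_s = 4250 mm².
a = (A_s − A'_s) f_y / (0.85 f'_c b) = 1763750/(0.85 × 25.4 × 400) = 204.23 mm.
c = a/β₁ = 204.23/0.85 = 240.27 mm; ε'_s = 0.003(c − d')/c = 0.0023 ≥ f_y/E_s = 0.0021, so compression steel does yield.
M_n = (A_s − A'_s) f_y (d − a/2) + A'_s f_y (d − d') = [1763750 × (665 − 102.115) + 630800 × (665 − 58)] × 10⁻⁶ = 992.79 + 382.90 = 1375.69 kN·m.

M_n ≈ 1380 kN·m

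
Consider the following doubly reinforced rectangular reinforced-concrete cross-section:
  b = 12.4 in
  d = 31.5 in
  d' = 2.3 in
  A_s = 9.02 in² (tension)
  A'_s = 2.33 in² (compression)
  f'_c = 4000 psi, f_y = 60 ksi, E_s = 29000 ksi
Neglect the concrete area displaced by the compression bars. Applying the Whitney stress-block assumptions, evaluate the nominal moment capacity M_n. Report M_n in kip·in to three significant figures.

M_n ≈ 14800 kip·in

Assume both steels yield.
a = (A_s − A'_s) f_y/(0.85 f'_c b) = (9.02 − 2.33) × 60/(0.85 × 4 × 12.4) = 9.521 in.
c = a/β₁ = 9.521/0.85 = 11.201 in; ε'_s = 0.003(c − d')/c = 0.0024 ≥ ε_y = 0.0021, so the compression steel yields.
M_n = (A_s − A'_s) f_y (d − a/2) + A'_s f_y (d − d') = 401.4 × (31.5 − 4.7605) + 139.8 × (31.5 − 2.3) = 10733.2 + 4082.2 = 14815.4 kip·in.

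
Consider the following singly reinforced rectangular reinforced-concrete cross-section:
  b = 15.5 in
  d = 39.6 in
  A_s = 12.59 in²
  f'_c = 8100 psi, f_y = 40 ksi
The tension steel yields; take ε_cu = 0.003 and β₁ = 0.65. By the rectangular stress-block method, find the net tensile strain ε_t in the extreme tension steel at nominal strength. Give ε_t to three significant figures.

ε_t ≈ 0.0134

a = A_s f_y/(0.85 f'_c b) = 4.719 in.
β₁ = 0.65, so c = a/β₁ = 4.719/0.65 = 7.260 in.
From the linear strain diagram with ε_cu = 0.003: ε_t = 0.003 (d − c)/c = 0.003 × (39.6 − 7.260)/7.260 = 0.0134.
Since ε_t ≥ 0.005, the section is tension-controlled.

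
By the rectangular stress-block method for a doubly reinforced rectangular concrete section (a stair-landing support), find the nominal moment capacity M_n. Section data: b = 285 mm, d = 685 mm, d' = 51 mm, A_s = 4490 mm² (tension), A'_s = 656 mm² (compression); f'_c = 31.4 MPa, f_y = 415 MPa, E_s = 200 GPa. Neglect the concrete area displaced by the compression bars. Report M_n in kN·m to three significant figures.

M_n ≈ 1100 kN·m

Assume both tension and compression steel yield.
Net tension couple steel: A_s − A'_s = 3834 mm².
a = (A_s − A'_s) f_y / (0.85 f'_c b) = 1591110/(0.85 × 31.4 × 285) = 209.17 mm.
c = a/β₁ = 209.17/0.826 = 253.23 mm; ε'_s = 0.003(c − d')/c = 0.0024 ≥ f_y/E_s = 0.0021, so compression steel does yield.
M_n = (A_s − A'_s) f_y (d − a/2) + A'_s f_y (d − d') = [1591110 × (685 − 104.585) + 272240 × (685 − 51)] × 10⁻⁶ = 923.50 + 172.60 = 1096.10 kN·m.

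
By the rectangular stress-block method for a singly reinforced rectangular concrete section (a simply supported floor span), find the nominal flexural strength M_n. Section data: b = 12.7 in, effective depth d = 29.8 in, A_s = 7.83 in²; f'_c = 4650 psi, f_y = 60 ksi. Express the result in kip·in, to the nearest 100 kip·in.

M_n ≈ 11800 kip·in

T = A_s f_y = 7.83 × 60 = 469.8 kips.
a = T/(0.85 f'_c b) = 469.8/(0.85 × 4.65 × 12.7) = 9.359 in.
M_n = T(d − a/2) = 469.8 × (29.8 − 4.6795) = 11801.6 kip·in.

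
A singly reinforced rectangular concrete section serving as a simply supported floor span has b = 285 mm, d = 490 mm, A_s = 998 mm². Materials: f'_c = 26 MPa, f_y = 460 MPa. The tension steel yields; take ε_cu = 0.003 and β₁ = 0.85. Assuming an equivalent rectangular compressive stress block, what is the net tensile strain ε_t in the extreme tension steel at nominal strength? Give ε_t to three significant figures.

ε_t ≈ 0.0141

a = A_s f_y/(0.85 f'_c b) = 72.89 mm.
β₁ = 0.85, so c = a/β₁ = 72.89/0.85 = 85.75 mm.
From the linear strain diagram with ε_cu = 0.003: ε_t = 0.003 (d − c)/c = 0.003 × (490 − 85.75)/85.75 = 0.0141.
Since ε_t ≥ 0.005, the section is tension-controlled.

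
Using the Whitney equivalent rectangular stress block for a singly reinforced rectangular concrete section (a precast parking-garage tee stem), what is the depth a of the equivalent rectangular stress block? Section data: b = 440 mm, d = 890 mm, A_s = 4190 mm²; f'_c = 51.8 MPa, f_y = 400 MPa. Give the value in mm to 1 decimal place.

a ≈ 86.5 mm

T = A_s f_y = 4190 × 400 = 1676000 N = 1676 kN.
Setting C = 0.85 f'_c a b equal to T: a = 1676000/(0.85 × 51.8 × 440) = 86.5 mm.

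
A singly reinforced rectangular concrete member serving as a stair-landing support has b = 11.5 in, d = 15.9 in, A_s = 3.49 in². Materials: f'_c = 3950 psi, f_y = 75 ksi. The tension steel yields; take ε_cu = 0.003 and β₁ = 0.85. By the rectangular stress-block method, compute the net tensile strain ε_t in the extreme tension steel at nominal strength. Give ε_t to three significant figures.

a = A_s f_y/(0.85 f'_c b) = 6.779 in.
β₁ = 0.85, so c = a/β₁ = 6.779/0.85 = 7.975 in.
From the linear strain diagram with ε_cu = 0.003: ε_t = 0.003 (d − c)/c = 0.003 × (15.9 − 7.975)/7.975 = 0.00298.
ε_t < 0.004 — the section is over-reinforced for flexure under ACI limits.

ε_t ≈ 0.00298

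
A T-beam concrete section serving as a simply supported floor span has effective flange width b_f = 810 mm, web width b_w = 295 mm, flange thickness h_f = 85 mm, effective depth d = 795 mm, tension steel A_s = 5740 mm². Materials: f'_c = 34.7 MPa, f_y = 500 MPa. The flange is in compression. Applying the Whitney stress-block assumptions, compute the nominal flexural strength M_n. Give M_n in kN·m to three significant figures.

Tension: T = A_s f_y = 5740 × 500 = 2870000 N.
Try a within the flange: a = T/(0.85 f'_c b_f) = 2870000/(0.85 × 34.7 × 810) = 120.13 mm.
a = 120.13 > h_f = 85 mm: the block extends into the web. Split into flange-overhang and web parts.
C_f = 0.85 f'_c (b_f − b_w) h_f = 0.85 × 34.7 × (810 − 295) × 85 = 1291144 N.
Remaining web compression depth: a_w = (T − C_f)/(0.85 f'_c b_w) = (2870000 − 1291144)/(0.85 × 34.7 × 295) = 181.46 mm.
M_n = C_f(d − h_f/2) + (T − C_f)(d − a_w/2) = 1291144 × (795 − 42.5) + 1578856 × (795 − 90.73) = 971.59 + 1111.94 = 2083.53 × 10⁶ N·mm.
M_n = 2083.53 kN·m.

M_n ≈ 2080 kN·m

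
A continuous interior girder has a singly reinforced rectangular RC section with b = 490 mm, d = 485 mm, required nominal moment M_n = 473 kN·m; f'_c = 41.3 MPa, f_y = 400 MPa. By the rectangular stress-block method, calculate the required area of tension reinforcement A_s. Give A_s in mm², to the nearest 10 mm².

With M_n = 0.85 f'_c a b (d − a/2), solve the quadratic for a:
a = d − √(d² − 2M_n/(0.85 f'_c b)) = 485 − √(485² − 2 × 473×10⁶/(0.85 × 41.3 × 490)) = 60.47 mm.
A_s = 0.85 f'_c a b / f_y = 0.85 × 41.3 × 60.47 × 490 / 400 = 2600.4 mm².

A_s ≈ 2600 mm²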